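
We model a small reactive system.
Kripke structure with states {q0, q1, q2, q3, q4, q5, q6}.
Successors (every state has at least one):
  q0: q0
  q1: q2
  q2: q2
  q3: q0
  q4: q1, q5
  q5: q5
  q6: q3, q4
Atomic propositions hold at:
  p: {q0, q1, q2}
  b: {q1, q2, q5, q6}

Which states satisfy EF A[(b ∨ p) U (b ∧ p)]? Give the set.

Sat(b ∨ p) = {q0, q1, q2, q5, q6}
Sat(b ∧ p) = {q1, q2}
A[(b ∨ p) U (b ∧ p)]: least fixpoint, start Z0 = Sat((b ∧ p)) = {q1, q2}, add states in Sat(b ∨ p) with every successor in Z. Already a fixed point.
Sat(A[(b ∨ p) U (b ∧ p)]) = {q1, q2}
EF A[(b ∨ p) U (b ∧ p)]: least fixpoint, start Z0 = {q1, q2}, add states with some successor in Z. Z1 = {q1, q2, q4}; Z2 = {q1, q2, q4, q6}; fixed.
Sat(EF A[(b ∨ p) U (b ∧ p)]) = {q1, q2, q4, q6}

{q1, q2, q4, q6}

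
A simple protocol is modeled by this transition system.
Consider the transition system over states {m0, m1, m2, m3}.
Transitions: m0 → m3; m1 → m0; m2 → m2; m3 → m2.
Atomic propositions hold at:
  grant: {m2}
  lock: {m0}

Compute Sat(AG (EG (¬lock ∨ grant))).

Sat(¬lock) = {m1, m2, m3}
Sat(¬lock ∨ grant) = {m1, m2, m3}
EG (¬lock ∨ grant): greatest fixpoint, start Z0 = {m1, m2, m3}, keep only states in Sat with some successor in Z. Z1 = {m2, m3}; fixed.
Sat(EG (¬lock ∨ grant)) = {m2, m3}
AG (EG (¬lock ∨ grant)): greatest fixpoint, start Z0 = {m2, m3}, keep only states in Sat with every successor in Z. Already a fixed point.
Sat(AG (EG (¬lock ∨ grant))) = {m2, m3}

{m2, m3}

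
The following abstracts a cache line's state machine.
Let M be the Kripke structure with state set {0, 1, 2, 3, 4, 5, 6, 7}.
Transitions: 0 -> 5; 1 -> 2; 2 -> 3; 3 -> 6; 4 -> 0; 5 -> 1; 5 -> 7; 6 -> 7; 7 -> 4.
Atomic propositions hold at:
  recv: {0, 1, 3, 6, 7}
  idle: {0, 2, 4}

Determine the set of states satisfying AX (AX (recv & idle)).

Sat(recv & idle) = {0}
Sat(AX (recv & idle)) = {s : every successor in {0}} = {4}
Sat(AX (AX (recv & idle))) = {s : every successor in {4}} = {7}

{7}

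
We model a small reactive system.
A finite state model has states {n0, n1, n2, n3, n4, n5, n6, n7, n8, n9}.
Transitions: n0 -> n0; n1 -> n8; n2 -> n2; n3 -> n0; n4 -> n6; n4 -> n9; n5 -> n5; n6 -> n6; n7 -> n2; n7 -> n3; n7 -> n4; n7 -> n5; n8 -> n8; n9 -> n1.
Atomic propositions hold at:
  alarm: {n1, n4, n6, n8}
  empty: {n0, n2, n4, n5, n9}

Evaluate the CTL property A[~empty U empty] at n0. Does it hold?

Sat(~empty) = {n1, n3, n6, n7, n8}
A[~empty U empty]: least fixpoint, start Z0 = Sat(empty) = {n0, n2, n4, n5, n9}, add states in Sat(~empty) with every successor in Z. Z1 = {n0, n2, n3, n4, n5, n9}; Z2 = {n0, n2, n3, n4, n5, n7, n9}; fixed.
Sat(A[~empty U empty]) = {n0, n2, n3, n4, n5, n7, n9}
n0 ∈ Sat(A[~empty U empty]) = {n0, n2, n3, n4, n5, n7, n9}, so the formula holds at n0.

Yes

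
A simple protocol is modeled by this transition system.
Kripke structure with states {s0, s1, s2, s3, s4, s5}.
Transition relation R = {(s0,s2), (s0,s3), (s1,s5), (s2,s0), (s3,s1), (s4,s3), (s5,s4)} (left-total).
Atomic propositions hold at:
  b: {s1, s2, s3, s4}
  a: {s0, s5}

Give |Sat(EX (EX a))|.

Sat(EX a) = {s : some successor in {s0, s5}} = {s1, s2}
Sat(EX (EX a)) = {s : some successor in {s1, s2}} = {s0, s3}
|Sat(EX (EX a))| = |{s0, s3}| = 2.

2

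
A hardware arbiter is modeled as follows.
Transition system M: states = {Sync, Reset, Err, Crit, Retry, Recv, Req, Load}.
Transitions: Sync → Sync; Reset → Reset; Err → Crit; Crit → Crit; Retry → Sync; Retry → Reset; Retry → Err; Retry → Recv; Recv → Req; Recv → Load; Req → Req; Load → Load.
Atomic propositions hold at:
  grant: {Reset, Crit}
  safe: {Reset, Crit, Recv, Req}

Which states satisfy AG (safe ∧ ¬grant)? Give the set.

{Req}

Sat(¬grant) = {Sync, Err, Retry, Recv, Req, Load}
Sat(safe ∧ ¬grant) = {Recv, Req}
AG (safe ∧ ¬grant): greatest fixpoint, start Z0 = {Recv, Req}, keep only states in Sat with every successor in Z. Z1 = {Req}; fixed.
Sat(AG (safe ∧ ¬grant)) = {Req}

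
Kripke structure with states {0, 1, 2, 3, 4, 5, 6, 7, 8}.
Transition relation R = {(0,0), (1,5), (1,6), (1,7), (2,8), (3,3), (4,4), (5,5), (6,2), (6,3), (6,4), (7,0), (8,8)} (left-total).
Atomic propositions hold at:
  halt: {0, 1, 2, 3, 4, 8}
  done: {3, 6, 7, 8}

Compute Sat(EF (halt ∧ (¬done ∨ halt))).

Sat(¬done) = {0, 1, 2, 4, 5}
Sat(¬done ∨ halt) = {0, 1, 2, 3, 4, 5, 8}
Sat(halt ∧ (¬done ∨ halt)) = {0, 1, 2, 3, 4, 8}
EF (halt ∧ (¬done ∨ halt)): least fixpoint, start Z0 = {0, 1, 2, 3, 4, 8}, add states with some successor in Z. Z1 = {0, 1, 2, 3, 4, 6, 7, 8}; fixed.
Sat(EF (halt ∧ (¬done ∨ halt))) = {0, 1, 2, 3, 4, 6, 7, 8}

{0, 1, 2, 3, 4, 6, 7, 8}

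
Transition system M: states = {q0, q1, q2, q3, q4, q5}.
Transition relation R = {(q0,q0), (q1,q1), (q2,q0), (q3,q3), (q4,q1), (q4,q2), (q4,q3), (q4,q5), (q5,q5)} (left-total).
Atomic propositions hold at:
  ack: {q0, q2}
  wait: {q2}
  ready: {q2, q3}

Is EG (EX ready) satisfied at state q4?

Sat(EX ready) = {s : some successor in {q2, q3}} = {q3, q4}
EG (EX ready): greatest fixpoint, start Z0 = {q3, q4}, keep only states in Sat with some successor in Z. Already a fixed point.
Sat(EG (EX ready)) = {q3, q4}
q4 ∈ Sat(EG (EX ready)) = {q3, q4}, so the formula holds at q4.

Yes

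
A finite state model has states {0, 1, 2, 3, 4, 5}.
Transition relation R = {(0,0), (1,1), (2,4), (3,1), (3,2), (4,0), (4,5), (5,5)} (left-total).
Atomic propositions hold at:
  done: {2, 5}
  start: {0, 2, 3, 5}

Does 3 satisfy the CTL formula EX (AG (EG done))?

No

EG done: greatest fixpoint, start Z0 = {2, 5}, keep only states in Sat with some successor in Z. Z1 = {5}; fixed.
Sat(EG done) = {5}
AG (EG done): greatest fixpoint, start Z0 = {5}, keep only states in Sat with every successor in Z. Already a fixed point.
Sat(AG (EG done)) = {5}
Sat(EX (AG (EG done))) = {s : some successor in {5}} = {4, 5}
3 ∉ Sat(EX (AG (EG done))) = {4, 5}, so the formula does not hold at 3.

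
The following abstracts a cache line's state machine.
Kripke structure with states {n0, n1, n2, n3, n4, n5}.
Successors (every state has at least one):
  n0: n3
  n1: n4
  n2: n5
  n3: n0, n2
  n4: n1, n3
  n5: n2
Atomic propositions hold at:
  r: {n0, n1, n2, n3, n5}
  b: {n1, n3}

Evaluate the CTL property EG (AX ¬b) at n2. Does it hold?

Sat(¬b) = {n0, n2, n4, n5}
Sat(AX ¬b) = {s : every successor in {n0, n2, n4, n5}} = {n1, n2, n3, n5}
EG (AX ¬b): greatest fixpoint, start Z0 = {n1, n2, n3, n5}, keep only states in Sat with some successor in Z. Z1 = {n2, n3, n5}; fixed.
Sat(EG (AX ¬b)) = {n2, n3, n5}
n2 ∈ Sat(EG (AX ¬b)) = {n2, n3, n5}, so the formula holds at n2.

Yes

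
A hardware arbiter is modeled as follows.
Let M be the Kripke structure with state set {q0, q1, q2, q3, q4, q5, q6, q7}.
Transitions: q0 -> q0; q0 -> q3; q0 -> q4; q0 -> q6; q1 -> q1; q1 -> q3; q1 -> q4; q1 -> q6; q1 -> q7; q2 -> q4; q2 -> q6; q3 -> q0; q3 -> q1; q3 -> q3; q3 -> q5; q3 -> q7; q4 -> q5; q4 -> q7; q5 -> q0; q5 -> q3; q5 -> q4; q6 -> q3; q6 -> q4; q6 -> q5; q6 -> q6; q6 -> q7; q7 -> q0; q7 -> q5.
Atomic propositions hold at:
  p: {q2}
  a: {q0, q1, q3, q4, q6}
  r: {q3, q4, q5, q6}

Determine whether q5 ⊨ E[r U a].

Yes

E[r U a]: least fixpoint, start Z0 = Sat(a) = {q0, q1, q3, q4, q6}, add states in Sat(r) with some successor in Z. Z1 = {q0, q1, q3, q4, q5, q6}; fixed.
Sat(E[r U a]) = {q0, q1, q3, q4, q5, q6}
q5 ∈ Sat(E[r U a]) = {q0, q1, q3, q4, q5, q6}, so the formula holds at q5.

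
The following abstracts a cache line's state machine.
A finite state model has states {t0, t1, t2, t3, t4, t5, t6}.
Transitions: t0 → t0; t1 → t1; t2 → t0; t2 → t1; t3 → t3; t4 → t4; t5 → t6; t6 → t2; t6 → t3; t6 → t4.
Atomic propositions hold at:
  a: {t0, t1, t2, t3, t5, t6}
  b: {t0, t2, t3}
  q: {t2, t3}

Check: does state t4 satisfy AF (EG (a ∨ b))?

No

Sat(a ∨ b) = {t0, t1, t2, t3, t5, t6}
EG (a ∨ b): greatest fixpoint, start Z0 = {t0, t1, t2, t3, t5, t6}, keep only states in Sat with some successor in Z. Already a fixed point.
Sat(EG (a ∨ b)) = {t0, t1, t2, t3, t5, t6}
AF (EG (a ∨ b)): least fixpoint, start Z0 = {t0, t1, t2, t3, t5, t6}, add states with every successor in Z. Already a fixed point.
Sat(AF (EG (a ∨ b))) = {t0, t1, t2, t3, t5, t6}
t4 ∉ Sat(AF (EG (a ∨ b))) = {t0, t1, t2, t3, t5, t6}, so the formula does not hold at t4.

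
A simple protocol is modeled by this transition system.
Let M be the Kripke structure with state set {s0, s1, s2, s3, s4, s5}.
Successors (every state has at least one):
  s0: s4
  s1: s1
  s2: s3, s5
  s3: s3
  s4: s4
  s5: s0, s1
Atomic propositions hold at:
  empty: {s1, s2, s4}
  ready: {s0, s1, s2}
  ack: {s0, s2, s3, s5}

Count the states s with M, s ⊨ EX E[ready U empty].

E[ready U empty]: least fixpoint, start Z0 = Sat(empty) = {s1, s2, s4}, add states in Sat(ready) with some successor in Z. Z1 = {s0, s1, s2, s4}; fixed.
Sat(E[ready U empty]) = {s0, s1, s2, s4}
Sat(EX E[ready U empty]) = {s : some successor in {s0, s1, s2, s4}} = {s0, s1, s4, s5}
|Sat(EX E[ready U empty])| = |{s0, s1, s4, s5}| = 4.

4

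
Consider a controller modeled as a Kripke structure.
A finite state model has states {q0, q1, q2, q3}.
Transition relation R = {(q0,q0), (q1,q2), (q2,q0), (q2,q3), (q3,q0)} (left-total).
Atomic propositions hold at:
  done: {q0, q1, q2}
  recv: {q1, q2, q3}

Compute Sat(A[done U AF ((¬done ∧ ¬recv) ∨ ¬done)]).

Sat(¬done) = {q3}
Sat(¬recv) = {q0}
Sat(¬done ∧ ¬recv) = ∅
Sat((¬done ∧ ¬recv) ∨ ¬done) = {q3}
AF ((¬done ∧ ¬recv) ∨ ¬done): least fixpoint, start Z0 = {q3}, add states with every successor in Z. Already a fixed point.
Sat(AF ((¬done ∧ ¬recv) ∨ ¬done)) = {q3}
A[done U AF ((¬done ∧ ¬recv) ∨ ¬done)]: least fixpoint, start Z0 = Sat(AF ((¬done ∧ ¬recv) ∨ ¬done)) = {q3}, add states in Sat(done) with every successor in Z. Already a fixed point.
Sat(A[done U AF ((¬done ∧ ¬recv) ∨ ¬done)]) = {q3}

{q3}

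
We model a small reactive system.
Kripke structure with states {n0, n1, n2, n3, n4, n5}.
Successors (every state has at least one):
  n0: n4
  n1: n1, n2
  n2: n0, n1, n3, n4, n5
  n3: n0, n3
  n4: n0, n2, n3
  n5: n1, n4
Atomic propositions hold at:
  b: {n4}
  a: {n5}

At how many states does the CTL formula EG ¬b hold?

4

Sat(¬b) = {n0, n1, n2, n3, n5}
EG ¬b: greatest fixpoint, start Z0 = {n0, n1, n2, n3, n5}, keep only states in Sat with some successor in Z. Z1 = {n1, n2, n3, n5}; fixed.
Sat(EG ¬b) = {n1, n2, n3, n5}
|Sat(EG ¬b)| = |{n1, n2, n3, n5}| = 4.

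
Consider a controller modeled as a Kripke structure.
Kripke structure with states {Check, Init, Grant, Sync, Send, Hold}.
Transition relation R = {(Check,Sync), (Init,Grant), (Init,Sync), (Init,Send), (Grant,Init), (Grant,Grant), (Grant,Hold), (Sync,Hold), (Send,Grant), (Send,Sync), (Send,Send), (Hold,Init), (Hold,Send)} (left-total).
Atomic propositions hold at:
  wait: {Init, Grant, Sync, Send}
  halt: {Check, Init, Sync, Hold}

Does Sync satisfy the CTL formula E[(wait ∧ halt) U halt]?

Yes

Sat(wait ∧ halt) = {Init, Sync}
E[(wait ∧ halt) U halt]: least fixpoint, start Z0 = Sat(halt) = {Check, Init, Sync, Hold}, add states in Sat(wait ∧ halt) with some successor in Z. Already a fixed point.
Sat(E[(wait ∧ halt) U halt]) = {Check, Init, Sync, Hold}
Sync ∈ Sat(E[(wait ∧ halt) U halt]) = {Check, Init, Sync, Hold}, so the formula holds at Sync.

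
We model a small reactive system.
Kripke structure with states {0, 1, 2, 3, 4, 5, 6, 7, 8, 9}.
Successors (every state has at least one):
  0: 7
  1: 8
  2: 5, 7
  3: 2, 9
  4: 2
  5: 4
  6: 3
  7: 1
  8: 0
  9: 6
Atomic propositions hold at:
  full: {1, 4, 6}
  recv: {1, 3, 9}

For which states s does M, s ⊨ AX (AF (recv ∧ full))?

Sat(recv ∧ full) = {1}
AF (recv ∧ full): least fixpoint, start Z0 = {1}, add states with every successor in Z. Z1 = {1, 7}; Z2 = {0, 1, 7}; Z3 = {0, 1, 7, 8}; fixed.
Sat(AF (recv ∧ full)) = {0, 1, 7, 8}
Sat(AX (AF (recv ∧ full))) = {s : every successor in {0, 1, 7, 8}} = {0, 1, 7, 8}

{0, 1, 7, 8}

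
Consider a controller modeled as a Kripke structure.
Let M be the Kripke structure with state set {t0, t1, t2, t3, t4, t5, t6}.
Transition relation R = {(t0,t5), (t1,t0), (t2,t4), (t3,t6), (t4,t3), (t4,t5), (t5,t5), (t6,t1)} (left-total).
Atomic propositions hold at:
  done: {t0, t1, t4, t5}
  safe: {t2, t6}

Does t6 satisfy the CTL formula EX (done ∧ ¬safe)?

Sat(¬safe) = {t0, t1, t3, t4, t5}
Sat(done ∧ ¬safe) = {t0, t1, t4, t5}
Sat(EX (done ∧ ¬safe)) = {s : some successor in {t0, t1, t4, t5}} = {t0, t1, t2, t4, t5, t6}
t6 ∈ Sat(EX (done ∧ ¬safe)) = {t0, t1, t2, t4, t5, t6}, so the formula holds at t6.

Yes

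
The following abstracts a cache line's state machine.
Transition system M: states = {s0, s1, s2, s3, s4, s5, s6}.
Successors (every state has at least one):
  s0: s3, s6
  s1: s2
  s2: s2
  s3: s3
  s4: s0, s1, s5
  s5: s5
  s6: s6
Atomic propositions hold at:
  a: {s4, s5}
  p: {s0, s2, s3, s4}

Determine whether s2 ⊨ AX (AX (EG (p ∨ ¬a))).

Sat(¬a) = {s0, s1, s2, s3, s6}
Sat(p ∨ ¬a) = {s0, s1, s2, s3, s4, s6}
EG (p ∨ ¬a): greatest fixpoint, start Z0 = {s0, s1, s2, s3, s4, s6}, keep only states in Sat with some successor in Z. Already a fixed point.
Sat(EG (p ∨ ¬a)) = {s0, s1, s2, s3, s4, s6}
Sat(AX (EG (p ∨ ¬a))) = {s : every successor in {s0, s1, s2, s3, s4, s6}} = {s0, s1, s2, s3, s6}
Sat(AX (AX (EG (p ∨ ¬a)))) = {s : every successor in {s0, s1, s2, s3, s6}} = {s0, s1, s2, s3, s6}
s2 ∈ Sat(AX (AX (EG (p ∨ ¬a)))) = {s0, s1, s2, s3, s6}, so the formula holds at s2.

Yes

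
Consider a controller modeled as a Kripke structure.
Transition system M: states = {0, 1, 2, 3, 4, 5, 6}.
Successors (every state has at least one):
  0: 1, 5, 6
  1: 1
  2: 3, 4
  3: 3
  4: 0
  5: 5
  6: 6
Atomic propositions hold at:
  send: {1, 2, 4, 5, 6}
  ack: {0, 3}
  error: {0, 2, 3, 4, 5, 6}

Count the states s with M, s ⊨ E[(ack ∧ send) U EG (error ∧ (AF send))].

Sat(ack ∧ send) = ∅
AF send: least fixpoint, start Z0 = {1, 2, 4, 5, 6}, add states with every successor in Z. Z1 = {0, 1, 2, 4, 5, 6}; fixed.
Sat(AF send) = {0, 1, 2, 4, 5, 6}
Sat(error ∧ (AF send)) = {0, 2, 4, 5, 6}
EG (error ∧ (AF send)): greatest fixpoint, start Z0 = {0, 2, 4, 5, 6}, keep only states in Sat with some successor in Z. Already a fixed point.
Sat(EG (error ∧ (AF send))) = {0, 2, 4, 5, 6}
E[(ack ∧ send) U EG (error ∧ (AF send))]: least fixpoint, start Z0 = Sat(EG (error ∧ (AF send))) = {0, 2, 4, 5, 6}, add states in Sat(ack ∧ send) with some successor in Z. Already a fixed point.
Sat(E[(ack ∧ send) U EG (error ∧ (AF send))]) = {0, 2, 4, 5, 6}
|Sat(E[(ack ∧ send) U EG (error ∧ (AF send))])| = |{0, 2, 4, 5, 6}| = 5.

5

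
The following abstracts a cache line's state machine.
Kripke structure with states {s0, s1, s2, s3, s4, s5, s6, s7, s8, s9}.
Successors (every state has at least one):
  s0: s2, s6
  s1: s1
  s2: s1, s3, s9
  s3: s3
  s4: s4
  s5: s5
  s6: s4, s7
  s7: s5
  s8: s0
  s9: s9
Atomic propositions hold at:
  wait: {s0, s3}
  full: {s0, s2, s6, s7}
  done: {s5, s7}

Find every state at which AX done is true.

Sat(AX done) = {s : every successor in {s5, s7}} = {s5, s7}

{s5, s7}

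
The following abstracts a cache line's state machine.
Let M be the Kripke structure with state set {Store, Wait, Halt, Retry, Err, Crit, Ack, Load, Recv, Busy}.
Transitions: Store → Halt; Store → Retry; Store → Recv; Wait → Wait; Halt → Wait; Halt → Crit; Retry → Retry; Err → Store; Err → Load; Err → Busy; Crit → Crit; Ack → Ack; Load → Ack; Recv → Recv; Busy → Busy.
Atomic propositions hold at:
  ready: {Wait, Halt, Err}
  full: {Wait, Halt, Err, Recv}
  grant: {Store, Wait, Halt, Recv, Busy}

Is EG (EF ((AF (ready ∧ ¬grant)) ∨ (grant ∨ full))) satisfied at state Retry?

Sat(¬grant) = {Retry, Err, Crit, Ack, Load}
Sat(ready ∧ ¬grant) = {Err}
AF (ready ∧ ¬grant): least fixpoint, start Z0 = {Err}, add states with every successor in Z. Already a fixed point.
Sat(AF (ready ∧ ¬grant)) = {Err}
Sat(grant ∨ full) = {Store, Wait, Halt, Err, Recv, Busy}
Sat((AF (ready ∧ ¬grant)) ∨ (grant ∨ full)) = {Store, Wait, Halt, Err, Recv, Busy}
EF ((AF (ready ∧ ¬grant)) ∨ (grant ∨ full)): least fixpoint, start Z0 = {Store, Wait, Halt, Err, Recv, Busy}, add states with some successor in Z. Already a fixed point.
Sat(EF ((AF (ready ∧ ¬grant)) ∨ (grant ∨ full))) = {Store, Wait, Halt, Err, Recv, Busy}
EG (EF ((AF (ready ∧ ¬grant)) ∨ (grant ∨ full))): greatest fixpoint, start Z0 = {Store, Wait, Halt, Err, Recv, Busy}, keep only states in Sat with some successor in Z. Already a fixed point.
Sat(EG (EF ((AF (ready ∧ ¬grant)) ∨ (grant ∨ full)))) = {Store, Wait, Halt, Err, Recv, Busy}
Retry ∉ Sat(EG (EF ((AF (ready ∧ ¬grant)) ∨ (grant ∨ full)))) = {Store, Wait, Halt, Err, Recv, Busy}, so the formula does not hold at Retry.

No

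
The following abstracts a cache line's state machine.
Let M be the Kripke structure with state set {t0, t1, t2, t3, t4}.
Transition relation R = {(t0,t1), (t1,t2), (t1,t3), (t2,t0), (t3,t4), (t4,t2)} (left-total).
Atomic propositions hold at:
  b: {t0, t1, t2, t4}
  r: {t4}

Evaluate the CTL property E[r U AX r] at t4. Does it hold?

Sat(AX r) = {s : every successor in {t4}} = {t3}
E[r U AX r]: least fixpoint, start Z0 = Sat(AX r) = {t3}, add states in Sat(r) with some successor in Z. Already a fixed point.
Sat(E[r U AX r]) = {t3}
t4 ∉ Sat(E[r U AX r]) = {t3}, so the formula does not hold at t4.

No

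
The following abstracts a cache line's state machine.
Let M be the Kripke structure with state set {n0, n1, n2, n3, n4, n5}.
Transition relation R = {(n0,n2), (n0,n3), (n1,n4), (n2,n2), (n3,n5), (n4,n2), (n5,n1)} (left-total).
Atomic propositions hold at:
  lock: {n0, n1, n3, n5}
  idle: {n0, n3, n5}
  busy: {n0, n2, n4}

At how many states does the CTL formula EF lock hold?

4

EF lock: least fixpoint, start Z0 = {n0, n1, n3, n5}, add states with some successor in Z. Already a fixed point.
Sat(EF lock) = {n0, n1, n3, n5}
|Sat(EF lock)| = |{n0, n1, n3, n5}| = 4.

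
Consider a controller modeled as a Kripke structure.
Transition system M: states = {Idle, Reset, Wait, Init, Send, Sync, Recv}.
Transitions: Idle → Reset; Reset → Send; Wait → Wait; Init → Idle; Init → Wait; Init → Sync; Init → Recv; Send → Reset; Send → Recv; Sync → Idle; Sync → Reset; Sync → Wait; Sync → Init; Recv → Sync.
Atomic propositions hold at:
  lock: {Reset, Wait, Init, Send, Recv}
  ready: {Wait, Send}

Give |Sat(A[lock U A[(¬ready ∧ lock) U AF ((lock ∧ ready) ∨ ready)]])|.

4

Sat(¬ready) = {Idle, Reset, Init, Sync, Recv}
Sat(¬ready ∧ lock) = {Reset, Init, Recv}
Sat(lock ∧ ready) = {Wait, Send}
Sat((lock ∧ ready) ∨ ready) = {Wait, Send}
AF ((lock ∧ ready) ∨ ready): least fixpoint, start Z0 = {Wait, Send}, add states with every successor in Z. Z1 = {Reset, Wait, Send}; Z2 = {Idle, Reset, Wait, Send}; fixed.
Sat(AF ((lock ∧ ready) ∨ ready)) = {Idle, Reset, Wait, Send}
A[(¬ready ∧ lock) U AF ((lock ∧ ready) ∨ ready)]: least fixpoint, start Z0 = Sat(AF ((lock ∧ ready) ∨ ready)) = {Idle, Reset, Wait, Send}, add states in Sat(¬ready ∧ lock) with every successor in Z. Already a fixed point.
Sat(A[(¬ready ∧ lock) U AF ((lock ∧ ready) ∨ ready)]) = {Idle, Reset, Wait, Send}
A[lock U A[(¬ready ∧ lock) U AF ((lock ∧ ready) ∨ ready)]]: least fixpoint, start Z0 = Sat(A[(¬ready ∧ lock) U AF ((lock ∧ ready) ∨ ready)]) = {Idle, Reset, Wait, Send}, add states in Sat(lock) with every successor in Z. Already a fixed point.
Sat(A[lock U A[(¬ready ∧ lock) U AF ((lock ∧ ready) ∨ ready)]]) = {Idle, Reset, Wait, Send}
|Sat(A[lock U A[(¬ready ∧ lock) U AF ((lock ∧ ready) ∨ ready)]])| = |{Idle, Reset, Wait, Send}| = 4.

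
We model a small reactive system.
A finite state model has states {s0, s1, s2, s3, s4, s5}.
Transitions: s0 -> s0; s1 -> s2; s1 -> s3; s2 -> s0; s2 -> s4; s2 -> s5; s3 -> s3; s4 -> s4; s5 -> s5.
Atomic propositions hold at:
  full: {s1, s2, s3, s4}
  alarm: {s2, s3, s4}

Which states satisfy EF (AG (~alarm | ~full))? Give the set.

{s0, s1, s2, s5}

Sat(~alarm) = {s0, s1, s5}
Sat(~full) = {s0, s5}
Sat(~alarm | ~full) = {s0, s1, s5}
AG (~alarm | ~full): greatest fixpoint, start Z0 = {s0, s1, s5}, keep only states in Sat with every successor in Z. Z1 = {s0, s5}; fixed.
Sat(AG (~alarm | ~full)) = {s0, s5}
EF (AG (~alarm | ~full)): least fixpoint, start Z0 = {s0, s5}, add states with some successor in Z. Z1 = {s0, s2, s5}; Z2 = {s0, s1, s2, s5}; fixed.
Sat(EF (AG (~alarm | ~full))) = {s0, s1, s2, s5}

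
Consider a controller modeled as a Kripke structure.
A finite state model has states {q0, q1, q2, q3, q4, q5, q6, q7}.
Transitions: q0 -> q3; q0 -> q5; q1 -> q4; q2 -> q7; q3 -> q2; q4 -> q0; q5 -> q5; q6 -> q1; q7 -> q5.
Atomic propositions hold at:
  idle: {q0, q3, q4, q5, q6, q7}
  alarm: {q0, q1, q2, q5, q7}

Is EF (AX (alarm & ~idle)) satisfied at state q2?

Sat(~idle) = {q1, q2}
Sat(alarm & ~idle) = {q1, q2}
Sat(AX (alarm & ~idle)) = {s : every successor in {q1, q2}} = {q3, q6}
EF (AX (alarm & ~idle)): least fixpoint, start Z0 = {q3, q6}, add states with some successor in Z. Z1 = {q0, q3, q6}; Z2 = {q0, q3, q4, q6}; Z3 = {q0, q1, q3, q4, q6}; fixed.
Sat(EF (AX (alarm & ~idle))) = {q0, q1, q3, q4, q6}
q2 ∉ Sat(EF (AX (alarm & ~idle))) = {q0, q1, q3, q4, q6}, so the formula does not hold at q2.

No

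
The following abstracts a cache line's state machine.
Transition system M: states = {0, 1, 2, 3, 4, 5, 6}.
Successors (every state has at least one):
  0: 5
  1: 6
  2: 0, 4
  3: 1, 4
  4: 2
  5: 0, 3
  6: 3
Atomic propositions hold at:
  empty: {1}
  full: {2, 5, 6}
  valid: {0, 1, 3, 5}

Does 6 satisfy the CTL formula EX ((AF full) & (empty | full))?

AF full: least fixpoint, start Z0 = {2, 5, 6}, add states with every successor in Z. Z1 = {0, 1, 2, 4, 5, 6}; Z2 = {0, 1, 2, 3, 4, 5, 6}; fixed.
Sat(AF full) = {0, 1, 2, 3, 4, 5, 6}
Sat(empty | full) = {1, 2, 5, 6}
Sat((AF full) & (empty | full)) = {1, 2, 5, 6}
Sat(EX ((AF full) & (empty | full))) = {s : some successor in {1, 2, 5, 6}} = {0, 1, 3, 4}
6 ∉ Sat(EX ((AF full) & (empty | full))) = {0, 1, 3, 4}, so the formula does not hold at 6.

No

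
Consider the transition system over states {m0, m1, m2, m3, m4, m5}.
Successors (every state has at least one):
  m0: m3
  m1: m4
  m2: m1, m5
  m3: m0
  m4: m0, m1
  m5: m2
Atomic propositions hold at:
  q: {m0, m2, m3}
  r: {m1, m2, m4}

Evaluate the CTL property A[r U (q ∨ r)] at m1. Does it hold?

Sat(q ∨ r) = {m0, m1, m2, m3, m4}
A[r U (q ∨ r)]: least fixpoint, start Z0 = Sat((q ∨ r)) = {m0, m1, m2, m3, m4}, add states in Sat(r) with every successor in Z. Already a fixed point.
Sat(A[r U (q ∨ r)]) = {m0, m1, m2, m3, m4}
m1 ∈ Sat(A[r U (q ∨ r)]) = {m0, m1, m2, m3, m4}, so the formula holds at m1.

Yes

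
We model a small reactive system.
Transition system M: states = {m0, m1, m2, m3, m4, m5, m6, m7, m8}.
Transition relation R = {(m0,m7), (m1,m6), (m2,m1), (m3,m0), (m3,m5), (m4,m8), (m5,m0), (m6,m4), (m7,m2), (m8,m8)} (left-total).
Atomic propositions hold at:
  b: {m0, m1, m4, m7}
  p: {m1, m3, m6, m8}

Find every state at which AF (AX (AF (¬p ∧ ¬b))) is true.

Sat(¬p) = {m0, m2, m4, m5, m7}
Sat(¬b) = {m2, m3, m5, m6, m8}
Sat(¬p ∧ ¬b) = {m2, m5}
AF (¬p ∧ ¬b): least fixpoint, start Z0 = {m2, m5}, add states with every successor in Z. Z1 = {m2, m5, m7}; Z2 = {m0, m2, m5, m7}; Z3 = {m0, m2, m3, m5, m7}; fixed.
Sat(AF (¬p ∧ ¬b)) = {m0, m2, m3, m5, m7}
Sat(AX (AF (¬p ∧ ¬b))) = {s : every successor in {m0, m2, m3, m5, m7}} = {m0, m3, m5, m7}
AF (AX (AF (¬p ∧ ¬b))): least fixpoint, start Z0 = {m0, m3, m5, m7}, add states with every successor in Z. Already a fixed point.
Sat(AF (AX (AF (¬p ∧ ¬b)))) = {m0, m3, m5, m7}

{m0, m3, m5, m7}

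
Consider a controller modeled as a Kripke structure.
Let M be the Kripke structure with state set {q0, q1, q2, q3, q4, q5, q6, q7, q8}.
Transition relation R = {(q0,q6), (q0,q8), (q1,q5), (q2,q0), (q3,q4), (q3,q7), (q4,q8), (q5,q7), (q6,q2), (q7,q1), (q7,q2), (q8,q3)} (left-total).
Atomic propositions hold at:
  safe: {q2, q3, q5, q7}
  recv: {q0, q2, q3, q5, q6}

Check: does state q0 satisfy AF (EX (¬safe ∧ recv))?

Sat(¬safe) = {q0, q1, q4, q6, q8}
Sat(¬safe ∧ recv) = {q0, q6}
Sat(EX (¬safe ∧ recv)) = {s : some successor in {q0, q6}} = {q0, q2}
AF (EX (¬safe ∧ recv)): least fixpoint, start Z0 = {q0, q2}, add states with every successor in Z. Z1 = {q0, q2, q6}; fixed.
Sat(AF (EX (¬safe ∧ recv))) = {q0, q2, q6}
q0 ∈ Sat(AF (EX (¬safe ∧ recv))) = {q0, q2, q6}, so the formula holds at q0.

Yes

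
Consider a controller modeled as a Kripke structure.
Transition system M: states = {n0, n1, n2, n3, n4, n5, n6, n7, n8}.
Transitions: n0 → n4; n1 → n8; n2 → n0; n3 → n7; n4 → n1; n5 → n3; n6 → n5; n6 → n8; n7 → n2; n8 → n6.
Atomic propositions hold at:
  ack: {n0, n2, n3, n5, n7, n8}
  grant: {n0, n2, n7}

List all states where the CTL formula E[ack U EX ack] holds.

{n1, n2, n3, n5, n6, n7, n8}

Sat(EX ack) = {s : some successor in {n0, n2, n3, n5, n7, n8}} = {n1, n2, n3, n5, n6, n7}
E[ack U EX ack]: least fixpoint, start Z0 = Sat(EX ack) = {n1, n2, n3, n5, n6, n7}, add states in Sat(ack) with some successor in Z. Z1 = {n1, n2, n3, n5, n6, n7, n8}; fixed.
Sat(E[ack U EX ack]) = {n1, n2, n3, n5, n6, n7, n8}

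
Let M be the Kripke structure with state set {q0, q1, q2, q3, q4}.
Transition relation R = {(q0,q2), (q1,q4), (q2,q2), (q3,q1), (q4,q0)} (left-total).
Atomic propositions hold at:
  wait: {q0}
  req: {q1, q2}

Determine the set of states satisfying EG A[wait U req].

{q0, q2}

A[wait U req]: least fixpoint, start Z0 = Sat(req) = {q1, q2}, add states in Sat(wait) with every successor in Z. Z1 = {q0, q1, q2}; fixed.
Sat(A[wait U req]) = {q0, q1, q2}
EG A[wait U req]: greatest fixpoint, start Z0 = {q0, q1, q2}, keep only states in Sat with some successor in Z. Z1 = {q0, q2}; fixed.
Sat(EG A[wait U req]) = {q0, q2}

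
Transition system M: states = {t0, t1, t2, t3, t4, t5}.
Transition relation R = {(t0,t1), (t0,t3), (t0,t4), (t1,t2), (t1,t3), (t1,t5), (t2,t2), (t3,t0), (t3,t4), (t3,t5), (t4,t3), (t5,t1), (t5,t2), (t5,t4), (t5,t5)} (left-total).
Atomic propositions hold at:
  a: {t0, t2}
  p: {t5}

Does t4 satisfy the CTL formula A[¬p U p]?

Sat(¬p) = {t0, t1, t2, t3, t4}
A[¬p U p]: least fixpoint, start Z0 = Sat(p) = {t5}, add states in Sat(¬p) with every successor in Z. Already a fixed point.
Sat(A[¬p U p]) = {t5}
t4 ∉ Sat(A[¬p U p]) = {t5}, so the formula does not hold at t4.

No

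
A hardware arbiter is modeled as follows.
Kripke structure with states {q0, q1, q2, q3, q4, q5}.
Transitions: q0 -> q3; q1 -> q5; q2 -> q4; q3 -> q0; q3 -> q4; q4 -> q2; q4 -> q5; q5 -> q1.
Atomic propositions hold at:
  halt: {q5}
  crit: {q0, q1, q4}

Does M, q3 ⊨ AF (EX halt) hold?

Sat(EX halt) = {s : some successor in {q5}} = {q1, q4}
AF (EX halt): least fixpoint, start Z0 = {q1, q4}, add states with every successor in Z. Z1 = {q1, q2, q4, q5}; fixed.
Sat(AF (EX halt)) = {q1, q2, q4, q5}
q3 ∉ Sat(AF (EX halt)) = {q1, q2, q4, q5}, so the formula does not hold at q3.

No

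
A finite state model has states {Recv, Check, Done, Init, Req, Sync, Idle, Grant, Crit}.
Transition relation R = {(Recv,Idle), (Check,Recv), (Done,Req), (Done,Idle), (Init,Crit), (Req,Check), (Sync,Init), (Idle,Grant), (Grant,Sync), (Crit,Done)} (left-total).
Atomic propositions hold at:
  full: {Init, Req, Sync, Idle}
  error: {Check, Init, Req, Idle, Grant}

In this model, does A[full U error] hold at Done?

No

A[full U error]: least fixpoint, start Z0 = Sat(error) = {Check, Init, Req, Idle, Grant}, add states in Sat(full) with every successor in Z. Z1 = {Check, Init, Req, Sync, Idle, Grant}; fixed.
Sat(A[full U error]) = {Check, Init, Req, Sync, Idle, Grant}
Done ∉ Sat(A[full U error]) = {Check, Init, Req, Sync, Idle, Grant}, so the formula does not hold at Done.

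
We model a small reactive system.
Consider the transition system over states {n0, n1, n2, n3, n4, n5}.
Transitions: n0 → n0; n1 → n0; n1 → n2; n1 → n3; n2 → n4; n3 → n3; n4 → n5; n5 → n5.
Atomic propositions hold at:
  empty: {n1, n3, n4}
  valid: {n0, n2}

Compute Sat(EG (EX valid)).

{n0, n1}

Sat(EX valid) = {s : some successor in {n0, n2}} = {n0, n1}
EG (EX valid): greatest fixpoint, start Z0 = {n0, n1}, keep only states in Sat with some successor in Z. Already a fixed point.
Sat(EG (EX valid)) = {n0, n1}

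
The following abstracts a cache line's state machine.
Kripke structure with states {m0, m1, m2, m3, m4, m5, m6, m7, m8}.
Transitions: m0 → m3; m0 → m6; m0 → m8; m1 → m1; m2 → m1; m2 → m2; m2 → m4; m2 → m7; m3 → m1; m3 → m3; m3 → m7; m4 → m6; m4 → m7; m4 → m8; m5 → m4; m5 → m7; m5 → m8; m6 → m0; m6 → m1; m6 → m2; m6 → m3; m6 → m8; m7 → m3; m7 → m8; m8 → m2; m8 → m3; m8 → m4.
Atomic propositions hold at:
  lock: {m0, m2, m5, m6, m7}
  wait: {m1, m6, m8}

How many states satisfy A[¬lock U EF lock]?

8

Sat(¬lock) = {m1, m3, m4, m8}
EF lock: least fixpoint, start Z0 = {m0, m2, m5, m6, m7}, add states with some successor in Z. Z1 = {m0, m2, m3, m4, m5, m6, m7, m8}; fixed.
Sat(EF lock) = {m0, m2, m3, m4, m5, m6, m7, m8}
A[¬lock U EF lock]: least fixpoint, start Z0 = Sat(EF lock) = {m0, m2, m3, m4, m5, m6, m7, m8}, add states in Sat(¬lock) with every successor in Z. Already a fixed point.
Sat(A[¬lock U EF lock]) = {m0, m2, m3, m4, m5, m6, m7, m8}
|Sat(A[¬lock U EF lock])| = |{m0, m2, m3, m4, m5, m6, m7, m8}| = 8.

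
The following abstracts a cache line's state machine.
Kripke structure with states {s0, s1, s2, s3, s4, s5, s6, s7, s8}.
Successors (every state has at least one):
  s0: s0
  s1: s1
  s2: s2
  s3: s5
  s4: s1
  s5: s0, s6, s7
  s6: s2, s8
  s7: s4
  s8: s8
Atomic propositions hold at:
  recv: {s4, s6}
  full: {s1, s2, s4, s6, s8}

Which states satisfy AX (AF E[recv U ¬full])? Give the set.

{s0, s3}

Sat(¬full) = {s0, s3, s5, s7}
E[recv U ¬full]: least fixpoint, start Z0 = Sat(¬full) = {s0, s3, s5, s7}, add states in Sat(recv) with some successor in Z. Already a fixed point.
Sat(E[recv U ¬full]) = {s0, s3, s5, s7}
AF E[recv U ¬full]: least fixpoint, start Z0 = {s0, s3, s5, s7}, add states with every successor in Z. Already a fixed point.
Sat(AF E[recv U ¬full]) = {s0, s3, s5, s7}
Sat(AX (AF E[recv U ¬full])) = {s : every successor in {s0, s3, s5, s7}} = {s0, s3}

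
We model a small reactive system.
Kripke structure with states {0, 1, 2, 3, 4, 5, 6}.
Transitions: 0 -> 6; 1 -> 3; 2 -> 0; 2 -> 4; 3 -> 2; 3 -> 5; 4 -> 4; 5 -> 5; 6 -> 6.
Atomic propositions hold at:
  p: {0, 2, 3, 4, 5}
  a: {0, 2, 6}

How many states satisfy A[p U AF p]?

6

AF p: least fixpoint, start Z0 = {0, 2, 3, 4, 5}, add states with every successor in Z. Z1 = {0, 1, 2, 3, 4, 5}; fixed.
Sat(AF p) = {0, 1, 2, 3, 4, 5}
A[p U AF p]: least fixpoint, start Z0 = Sat(AF p) = {0, 1, 2, 3, 4, 5}, add states in Sat(p) with every successor in Z. Already a fixed point.
Sat(A[p U AF p]) = {0, 1, 2, 3, 4, 5}
|Sat(A[p U AF p])| = |{0, 1, 2, 3, 4, 5}| = 6.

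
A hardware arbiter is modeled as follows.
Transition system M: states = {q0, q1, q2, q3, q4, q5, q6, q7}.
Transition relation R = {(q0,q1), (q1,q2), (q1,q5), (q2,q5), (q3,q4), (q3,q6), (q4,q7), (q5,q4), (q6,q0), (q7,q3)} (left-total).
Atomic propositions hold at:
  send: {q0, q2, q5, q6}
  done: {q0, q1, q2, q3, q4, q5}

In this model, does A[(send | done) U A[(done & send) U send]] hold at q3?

Sat(send | done) = {q0, q1, q2, q3, q4, q5, q6}
Sat(done & send) = {q0, q2, q5}
A[(done & send) U send]: least fixpoint, start Z0 = Sat(send) = {q0, q2, q5, q6}, add states in Sat(done & send) with every successor in Z. Already a fixed point.
Sat(A[(done & send) U send]) = {q0, q2, q5, q6}
A[(send | done) U A[(done & send) U send]]: least fixpoint, start Z0 = Sat(A[(done & send) U send]) = {q0, q2, q5, q6}, add states in Sat(send | done) with every successor in Z. Z1 = {q0, q1, q2, q5, q6}; fixed.
Sat(A[(send | done) U A[(done & send) U send]]) = {q0, q1, q2, q5, q6}
q3 ∉ Sat(A[(send | done) U A[(done & send) U send]]) = {q0, q1, q2, q5, q6}, so the formula does not hold at q3.

No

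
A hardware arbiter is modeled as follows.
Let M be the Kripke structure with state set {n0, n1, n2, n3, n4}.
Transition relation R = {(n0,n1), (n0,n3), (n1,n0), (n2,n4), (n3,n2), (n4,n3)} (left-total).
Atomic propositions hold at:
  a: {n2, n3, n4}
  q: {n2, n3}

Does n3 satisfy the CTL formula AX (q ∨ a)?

Sat(q ∨ a) = {n2, n3, n4}
Sat(AX (q ∨ a)) = {s : every successor in {n2, n3, n4}} = {n2, n3, n4}
n3 ∈ Sat(AX (q ∨ a)) = {n2, n3, n4}, so the formula holds at n3.

Yes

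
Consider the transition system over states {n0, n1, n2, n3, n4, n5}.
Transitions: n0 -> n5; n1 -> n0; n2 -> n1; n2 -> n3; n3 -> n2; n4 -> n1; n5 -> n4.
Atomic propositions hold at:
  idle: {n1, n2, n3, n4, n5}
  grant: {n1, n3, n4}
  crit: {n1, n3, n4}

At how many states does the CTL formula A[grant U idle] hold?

A[grant U idle]: least fixpoint, start Z0 = Sat(idle) = {n1, n2, n3, n4, n5}, add states in Sat(grant) with every successor in Z. Already a fixed point.
Sat(A[grant U idle]) = {n1, n2, n3, n4, n5}
|Sat(A[grant U idle])| = |{n1, n2, n3, n4, n5}| = 5.

5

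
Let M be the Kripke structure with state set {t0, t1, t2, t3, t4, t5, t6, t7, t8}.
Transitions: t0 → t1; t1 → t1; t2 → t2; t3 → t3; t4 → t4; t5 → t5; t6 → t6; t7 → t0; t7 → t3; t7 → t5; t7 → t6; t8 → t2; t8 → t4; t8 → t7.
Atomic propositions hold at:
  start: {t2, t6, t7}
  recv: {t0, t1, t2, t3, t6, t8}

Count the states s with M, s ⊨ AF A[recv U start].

3

A[recv U start]: least fixpoint, start Z0 = Sat(start) = {t2, t6, t7}, add states in Sat(recv) with every successor in Z. Already a fixed point.
Sat(A[recv U start]) = {t2, t6, t7}
AF A[recv U start]: least fixpoint, start Z0 = {t2, t6, t7}, add states with every successor in Z. Already a fixed point.
Sat(AF A[recv U start]) = {t2, t6, t7}
|Sat(AF A[recv U start])| = |{t2, t6, t7}| = 3.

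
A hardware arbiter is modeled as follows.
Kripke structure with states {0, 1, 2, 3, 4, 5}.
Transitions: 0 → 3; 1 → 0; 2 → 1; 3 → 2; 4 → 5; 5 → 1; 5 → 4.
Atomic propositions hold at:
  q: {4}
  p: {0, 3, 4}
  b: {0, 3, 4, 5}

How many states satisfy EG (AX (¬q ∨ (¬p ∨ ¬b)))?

4

Sat(¬q) = {0, 1, 2, 3, 5}
Sat(¬p) = {1, 2, 5}
Sat(¬b) = {1, 2}
Sat(¬p ∨ ¬b) = {1, 2, 5}
Sat(¬q ∨ (¬p ∨ ¬b)) = {0, 1, 2, 3, 5}
Sat(AX (¬q ∨ (¬p ∨ ¬b))) = {s : every successor in {0, 1, 2, 3, 5}} = {0, 1, 2, 3, 4}
EG (AX (¬q ∨ (¬p ∨ ¬b))): greatest fixpoint, start Z0 = {0, 1, 2, 3, 4}, keep only states in Sat with some successor in Z. Z1 = {0, 1, 2, 3}; fixed.
Sat(EG (AX (¬q ∨ (¬p ∨ ¬b)))) = {0, 1, 2, 3}
|Sat(EG (AX (¬q ∨ (¬p ∨ ¬b))))| = |{0, 1, 2, 3}| = 4.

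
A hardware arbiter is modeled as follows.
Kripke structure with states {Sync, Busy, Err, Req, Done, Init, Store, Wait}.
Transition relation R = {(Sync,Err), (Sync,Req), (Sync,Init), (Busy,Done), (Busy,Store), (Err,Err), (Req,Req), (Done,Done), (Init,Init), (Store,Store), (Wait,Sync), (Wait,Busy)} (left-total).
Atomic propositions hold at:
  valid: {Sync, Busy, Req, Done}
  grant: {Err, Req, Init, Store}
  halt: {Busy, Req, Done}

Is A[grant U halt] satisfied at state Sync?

No

A[grant U halt]: least fixpoint, start Z0 = Sat(halt) = {Busy, Req, Done}, add states in Sat(grant) with every successor in Z. Already a fixed point.
Sat(A[grant U halt]) = {Busy, Req, Done}
Sync ∉ Sat(A[grant U halt]) = {Busy, Req, Done}, so the formula does not hold at Sync.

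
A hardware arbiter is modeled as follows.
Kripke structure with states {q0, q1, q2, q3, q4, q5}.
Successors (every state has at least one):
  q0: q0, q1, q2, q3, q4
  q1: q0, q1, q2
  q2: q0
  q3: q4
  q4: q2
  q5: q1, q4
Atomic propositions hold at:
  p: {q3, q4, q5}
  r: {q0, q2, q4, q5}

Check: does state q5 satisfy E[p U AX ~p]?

Sat(~p) = {q0, q1, q2}
Sat(AX ~p) = {s : every successor in {q0, q1, q2}} = {q1, q2, q4}
E[p U AX ~p]: least fixpoint, start Z0 = Sat(AX ~p) = {q1, q2, q4}, add states in Sat(p) with some successor in Z. Z1 = {q1, q2, q3, q4, q5}; fixed.
Sat(E[p U AX ~p]) = {q1, q2, q3, q4, q5}
q5 ∈ Sat(E[p U AX ~p]) = {q1, q2, q3, q4, q5}, so the formula holds at q5.

Yes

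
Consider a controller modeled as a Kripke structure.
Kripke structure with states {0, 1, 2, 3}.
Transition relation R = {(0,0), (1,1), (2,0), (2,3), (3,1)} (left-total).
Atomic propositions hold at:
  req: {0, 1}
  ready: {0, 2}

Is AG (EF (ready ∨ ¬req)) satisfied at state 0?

Yes

Sat(¬req) = {2, 3}
Sat(ready ∨ ¬req) = {0, 2, 3}
EF (ready ∨ ¬req): least fixpoint, start Z0 = {0, 2, 3}, add states with some successor in Z. Already a fixed point.
Sat(EF (ready ∨ ¬req)) = {0, 2, 3}
AG (EF (ready ∨ ¬req)): greatest fixpoint, start Z0 = {0, 2, 3}, keep only states in Sat with every successor in Z. Z1 = {0, 2}; Z2 = {0}; fixed.
Sat(AG (EF (ready ∨ ¬req))) = {0}
0 ∈ Sat(AG (EF (ready ∨ ¬req))) = {0}, so the formula holds at 0.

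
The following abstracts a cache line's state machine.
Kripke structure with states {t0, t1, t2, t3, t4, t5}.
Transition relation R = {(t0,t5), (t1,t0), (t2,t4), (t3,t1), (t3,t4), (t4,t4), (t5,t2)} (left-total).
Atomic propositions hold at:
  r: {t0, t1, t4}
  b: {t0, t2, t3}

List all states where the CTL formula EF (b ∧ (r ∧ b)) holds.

{t0, t1, t3}

Sat(r ∧ b) = {t0}
Sat(b ∧ (r ∧ b)) = {t0}
EF (b ∧ (r ∧ b)): least fixpoint, start Z0 = {t0}, add states with some successor in Z. Z1 = {t0, t1}; Z2 = {t0, t1, t3}; fixed.
Sat(EF (b ∧ (r ∧ b))) = {t0, t1, t3}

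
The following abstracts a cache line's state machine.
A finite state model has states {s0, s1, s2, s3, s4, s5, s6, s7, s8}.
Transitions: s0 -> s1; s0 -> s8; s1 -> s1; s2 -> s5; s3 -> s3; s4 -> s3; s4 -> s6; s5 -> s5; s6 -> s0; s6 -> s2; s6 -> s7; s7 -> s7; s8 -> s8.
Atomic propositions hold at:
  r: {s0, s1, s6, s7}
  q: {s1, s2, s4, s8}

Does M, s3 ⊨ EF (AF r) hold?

AF r: least fixpoint, start Z0 = {s0, s1, s6, s7}, add states with every successor in Z. Already a fixed point.
Sat(AF r) = {s0, s1, s6, s7}
EF (AF r): least fixpoint, start Z0 = {s0, s1, s6, s7}, add states with some successor in Z. Z1 = {s0, s1, s4, s6, s7}; fixed.
Sat(EF (AF r)) = {s0, s1, s4, s6, s7}
s3 ∉ Sat(EF (AF r)) = {s0, s1, s4, s6, s7}, so the formula does not hold at s3.

No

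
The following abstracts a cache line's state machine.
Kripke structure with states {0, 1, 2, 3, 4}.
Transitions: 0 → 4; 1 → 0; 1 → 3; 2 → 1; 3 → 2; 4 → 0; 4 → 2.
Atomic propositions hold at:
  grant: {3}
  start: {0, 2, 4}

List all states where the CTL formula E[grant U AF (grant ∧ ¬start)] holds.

{3}

Sat(¬start) = {1, 3}
Sat(grant ∧ ¬start) = {3}
AF (grant ∧ ¬start): least fixpoint, start Z0 = {3}, add states with every successor in Z. Already a fixed point.
Sat(AF (grant ∧ ¬start)) = {3}
E[grant U AF (grant ∧ ¬start)]: least fixpoint, start Z0 = Sat(AF (grant ∧ ¬start)) = {3}, add states in Sat(grant) with some successor in Z. Already a fixed point.
Sat(E[grant U AF (grant ∧ ¬start)]) = {3}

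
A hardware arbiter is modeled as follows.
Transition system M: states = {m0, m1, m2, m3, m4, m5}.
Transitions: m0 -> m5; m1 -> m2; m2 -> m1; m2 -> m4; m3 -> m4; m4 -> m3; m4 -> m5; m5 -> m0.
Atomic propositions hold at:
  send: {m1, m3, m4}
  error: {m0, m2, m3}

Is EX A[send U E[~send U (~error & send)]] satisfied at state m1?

Sat(~send) = {m0, m2, m5}
Sat(~error) = {m1, m4, m5}
Sat(~error & send) = {m1, m4}
E[~send U (~error & send)]: least fixpoint, start Z0 = Sat((~error & send)) = {m1, m4}, add states in Sat(~send) with some successor in Z. Z1 = {m1, m2, m4}; fixed.
Sat(E[~send U (~error & send)]) = {m1, m2, m4}
A[send U E[~send U (~error & send)]]: least fixpoint, start Z0 = Sat(E[~send U (~error & send)]) = {m1, m2, m4}, add states in Sat(send) with every successor in Z. Z1 = {m1, m2, m3, m4}; fixed.
Sat(A[send U E[~send U (~error & send)]]) = {m1, m2, m3, m4}
Sat(EX A[send U E[~send U (~error & send)]]) = {s : some successor in {m1, m2, m3, m4}} = {m1, m2, m3, m4}
m1 ∈ Sat(EX A[send U E[~send U (~error & send)]]) = {m1, m2, m3, m4}, so the formula holds at m1.

Yes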